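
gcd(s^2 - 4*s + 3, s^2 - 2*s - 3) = s - 3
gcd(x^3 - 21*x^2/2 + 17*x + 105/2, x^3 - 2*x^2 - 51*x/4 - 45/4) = x^2 - 7*x/2 - 15/2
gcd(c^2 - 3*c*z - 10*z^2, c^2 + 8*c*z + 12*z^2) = c + 2*z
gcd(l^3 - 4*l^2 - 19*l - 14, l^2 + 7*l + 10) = l + 2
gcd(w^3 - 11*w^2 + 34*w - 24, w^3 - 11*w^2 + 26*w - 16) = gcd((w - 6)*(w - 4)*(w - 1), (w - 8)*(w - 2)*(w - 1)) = w - 1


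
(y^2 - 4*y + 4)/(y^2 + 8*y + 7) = (y^2 - 4*y + 4)/(y^2 + 8*y + 7)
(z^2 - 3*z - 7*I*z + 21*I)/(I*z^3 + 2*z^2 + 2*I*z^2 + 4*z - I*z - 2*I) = (-I*z^2 + z*(-7 + 3*I) + 21)/(z^3 + 2*z^2*(1 - I) - z*(1 + 4*I) - 2)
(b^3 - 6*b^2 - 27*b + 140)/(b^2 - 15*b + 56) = (b^2 + b - 20)/(b - 8)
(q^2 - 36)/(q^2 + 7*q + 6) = (q - 6)/(q + 1)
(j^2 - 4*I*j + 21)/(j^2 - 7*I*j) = (j + 3*I)/j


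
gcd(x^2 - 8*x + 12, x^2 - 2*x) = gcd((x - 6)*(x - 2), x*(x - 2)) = x - 2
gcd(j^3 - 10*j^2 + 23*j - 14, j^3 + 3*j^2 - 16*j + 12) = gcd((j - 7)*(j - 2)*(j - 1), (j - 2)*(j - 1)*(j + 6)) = j^2 - 3*j + 2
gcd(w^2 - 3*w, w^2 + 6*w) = w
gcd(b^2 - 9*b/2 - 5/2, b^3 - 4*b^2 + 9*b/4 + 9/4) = b + 1/2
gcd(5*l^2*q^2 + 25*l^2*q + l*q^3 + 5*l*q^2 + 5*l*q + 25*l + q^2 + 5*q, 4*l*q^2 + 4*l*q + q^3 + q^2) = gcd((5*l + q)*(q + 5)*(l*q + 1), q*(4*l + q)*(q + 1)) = 1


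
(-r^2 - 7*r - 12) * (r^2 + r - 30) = -r^4 - 8*r^3 + 11*r^2 + 198*r + 360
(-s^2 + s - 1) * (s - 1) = -s^3 + 2*s^2 - 2*s + 1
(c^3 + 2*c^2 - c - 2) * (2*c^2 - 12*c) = 2*c^5 - 8*c^4 - 26*c^3 + 8*c^2 + 24*c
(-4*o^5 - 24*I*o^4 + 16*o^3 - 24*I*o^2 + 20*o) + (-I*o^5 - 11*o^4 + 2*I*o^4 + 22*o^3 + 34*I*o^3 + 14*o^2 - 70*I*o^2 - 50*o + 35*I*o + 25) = -4*o^5 - I*o^5 - 11*o^4 - 22*I*o^4 + 38*o^3 + 34*I*o^3 + 14*o^2 - 94*I*o^2 - 30*o + 35*I*o + 25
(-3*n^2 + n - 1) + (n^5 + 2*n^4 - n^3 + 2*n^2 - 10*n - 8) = n^5 + 2*n^4 - n^3 - n^2 - 9*n - 9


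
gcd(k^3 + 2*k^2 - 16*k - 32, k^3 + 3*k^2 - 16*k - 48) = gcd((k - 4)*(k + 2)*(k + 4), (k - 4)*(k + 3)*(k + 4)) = k^2 - 16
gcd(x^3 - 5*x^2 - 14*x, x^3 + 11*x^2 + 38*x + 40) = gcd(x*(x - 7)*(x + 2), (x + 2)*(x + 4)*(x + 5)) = x + 2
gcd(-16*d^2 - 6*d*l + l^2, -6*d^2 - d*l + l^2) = 2*d + l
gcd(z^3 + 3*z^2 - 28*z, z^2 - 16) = z - 4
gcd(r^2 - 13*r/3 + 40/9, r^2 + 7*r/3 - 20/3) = r - 5/3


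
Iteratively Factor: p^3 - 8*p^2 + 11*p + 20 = (p - 4)*(p^2 - 4*p - 5) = (p - 4)*(p + 1)*(p - 5)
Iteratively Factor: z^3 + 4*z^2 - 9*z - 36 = (z - 3)*(z^2 + 7*z + 12) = (z - 3)*(z + 4)*(z + 3)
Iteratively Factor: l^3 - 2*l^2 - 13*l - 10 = (l - 5)*(l^2 + 3*l + 2) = (l - 5)*(l + 1)*(l + 2)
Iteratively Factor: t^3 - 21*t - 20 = (t + 4)*(t^2 - 4*t - 5) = (t - 5)*(t + 4)*(t + 1)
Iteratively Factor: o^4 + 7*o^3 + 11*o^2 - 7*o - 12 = (o + 1)*(o^3 + 6*o^2 + 5*o - 12) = (o - 1)*(o + 1)*(o^2 + 7*o + 12) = (o - 1)*(o + 1)*(o + 3)*(o + 4)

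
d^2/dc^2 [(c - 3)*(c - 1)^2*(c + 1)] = 12*c^2 - 24*c + 4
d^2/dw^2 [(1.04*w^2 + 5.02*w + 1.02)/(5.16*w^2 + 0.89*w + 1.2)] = (257.768832*w^3 + 124.310592*w^2 - 158.397552*w - 18.743316)/(137.388096*w^6 + 71.090352*w^5 + 108.113868*w^4 + 33.770249*w^3 + 25.14276*w^2 + 3.8448*w + 1.728)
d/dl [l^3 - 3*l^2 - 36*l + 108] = 3*l^2 - 6*l - 36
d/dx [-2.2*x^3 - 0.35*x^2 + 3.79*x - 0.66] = -6.6*x^2 - 0.7*x + 3.79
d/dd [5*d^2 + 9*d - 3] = 10*d + 9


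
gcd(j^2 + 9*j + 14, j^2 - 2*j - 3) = 1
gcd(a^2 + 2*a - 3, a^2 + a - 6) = a + 3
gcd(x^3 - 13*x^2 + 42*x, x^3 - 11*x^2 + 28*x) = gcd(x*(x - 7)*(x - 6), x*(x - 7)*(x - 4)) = x^2 - 7*x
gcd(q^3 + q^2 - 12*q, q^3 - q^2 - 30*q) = q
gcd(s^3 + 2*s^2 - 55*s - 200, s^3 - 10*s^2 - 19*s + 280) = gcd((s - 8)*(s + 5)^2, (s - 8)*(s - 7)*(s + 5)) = s^2 - 3*s - 40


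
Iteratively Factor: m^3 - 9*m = (m - 3)*(m^2 + 3*m) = (m - 3)*(m + 3)*(m)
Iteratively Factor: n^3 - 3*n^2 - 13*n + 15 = (n + 3)*(n^2 - 6*n + 5) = (n - 1)*(n + 3)*(n - 5)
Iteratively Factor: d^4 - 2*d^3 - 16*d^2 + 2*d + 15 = (d + 3)*(d^3 - 5*d^2 - d + 5) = (d - 5)*(d + 3)*(d^2 - 1) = (d - 5)*(d + 1)*(d + 3)*(d - 1)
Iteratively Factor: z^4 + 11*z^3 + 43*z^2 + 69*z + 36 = (z + 3)*(z^3 + 8*z^2 + 19*z + 12) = (z + 3)^2*(z^2 + 5*z + 4) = (z + 3)^2*(z + 4)*(z + 1)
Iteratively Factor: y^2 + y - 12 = (y - 3)*(y + 4)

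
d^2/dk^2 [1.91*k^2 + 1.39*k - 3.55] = 3.82000000000000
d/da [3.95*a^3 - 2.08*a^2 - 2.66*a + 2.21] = 11.85*a^2 - 4.16*a - 2.66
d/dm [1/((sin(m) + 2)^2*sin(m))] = -(3*sin(m) + 2)*cos(m)/((sin(m) + 2)^3*sin(m)^2)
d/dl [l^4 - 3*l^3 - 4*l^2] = l*(4*l^2 - 9*l - 8)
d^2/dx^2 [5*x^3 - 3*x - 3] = 30*x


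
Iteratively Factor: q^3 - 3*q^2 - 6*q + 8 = (q - 4)*(q^2 + q - 2) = (q - 4)*(q + 2)*(q - 1)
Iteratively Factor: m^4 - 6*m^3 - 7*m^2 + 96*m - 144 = (m + 4)*(m^3 - 10*m^2 + 33*m - 36) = (m - 3)*(m + 4)*(m^2 - 7*m + 12) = (m - 3)^2*(m + 4)*(m - 4)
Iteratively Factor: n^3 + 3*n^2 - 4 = (n - 1)*(n^2 + 4*n + 4) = (n - 1)*(n + 2)*(n + 2)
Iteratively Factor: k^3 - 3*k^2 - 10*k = (k - 5)*(k^2 + 2*k) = k*(k - 5)*(k + 2)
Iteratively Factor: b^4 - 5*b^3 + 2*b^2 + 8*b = (b + 1)*(b^3 - 6*b^2 + 8*b) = (b - 2)*(b + 1)*(b^2 - 4*b) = (b - 4)*(b - 2)*(b + 1)*(b)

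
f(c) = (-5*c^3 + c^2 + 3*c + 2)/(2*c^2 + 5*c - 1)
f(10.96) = -21.86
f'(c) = (-4*c - 5)*(-5*c^3 + c^2 + 3*c + 2)/(2*c^2 + 5*c - 1)^2 + (-15*c^2 + 2*c + 3)/(2*c^2 + 5*c - 1) = (-10*c^4 - 50*c^3 + 14*c^2 - 10*c - 13)/(4*c^4 + 20*c^3 + 21*c^2 - 10*c + 1)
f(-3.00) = 68.50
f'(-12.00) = -2.31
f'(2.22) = -1.90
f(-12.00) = 38.55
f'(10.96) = -2.41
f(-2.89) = 97.57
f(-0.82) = -0.79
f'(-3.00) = 170.75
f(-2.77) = 217.09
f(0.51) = 1.51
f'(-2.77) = 2424.90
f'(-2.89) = 408.22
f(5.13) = -8.17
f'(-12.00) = -2.31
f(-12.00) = 38.55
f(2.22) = -2.06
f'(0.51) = -5.08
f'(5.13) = -2.24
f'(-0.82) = 1.96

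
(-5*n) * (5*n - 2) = -25*n^2 + 10*n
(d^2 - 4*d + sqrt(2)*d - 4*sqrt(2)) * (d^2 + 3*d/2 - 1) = d^4 - 5*d^3/2 + sqrt(2)*d^3 - 7*d^2 - 5*sqrt(2)*d^2/2 - 7*sqrt(2)*d + 4*d + 4*sqrt(2)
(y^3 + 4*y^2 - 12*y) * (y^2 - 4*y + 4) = y^5 - 24*y^3 + 64*y^2 - 48*y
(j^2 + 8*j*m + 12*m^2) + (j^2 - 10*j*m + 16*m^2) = 2*j^2 - 2*j*m + 28*m^2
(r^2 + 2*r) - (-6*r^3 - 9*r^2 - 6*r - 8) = 6*r^3 + 10*r^2 + 8*r + 8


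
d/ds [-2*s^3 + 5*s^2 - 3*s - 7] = -6*s^2 + 10*s - 3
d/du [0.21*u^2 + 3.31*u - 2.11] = 0.42*u + 3.31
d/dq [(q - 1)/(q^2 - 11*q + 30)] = (q^2 - 11*q - (q - 1)*(2*q - 11) + 30)/(q^2 - 11*q + 30)^2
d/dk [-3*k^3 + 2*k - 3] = 2 - 9*k^2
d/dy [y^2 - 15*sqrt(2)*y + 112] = 2*y - 15*sqrt(2)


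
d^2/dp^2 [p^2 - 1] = 2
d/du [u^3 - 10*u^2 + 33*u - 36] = 3*u^2 - 20*u + 33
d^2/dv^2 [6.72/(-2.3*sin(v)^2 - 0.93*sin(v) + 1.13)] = (142.1952*sin(v)^4 + 43.12224*sin(v)^3 - 137.619552*sin(v)^2 - 79.182432*sin(v) - 46.554816)/(2.3*sin(v)^2 + 0.93*sin(v) - 1.13)^3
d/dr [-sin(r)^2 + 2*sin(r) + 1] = 2*(1 - sin(r))*cos(r)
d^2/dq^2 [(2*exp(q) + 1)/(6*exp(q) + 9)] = 4*(3 - 2*exp(q))*exp(q)/(3*(8*exp(3*q) + 36*exp(2*q) + 54*exp(q) + 27))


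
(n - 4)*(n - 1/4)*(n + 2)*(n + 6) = n^4 + 15*n^3/4 - 21*n^2 - 43*n + 12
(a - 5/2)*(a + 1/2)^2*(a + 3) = a^4 + 3*a^3/2 - 27*a^2/4 - 59*a/8 - 15/8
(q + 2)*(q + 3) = q^2 + 5*q + 6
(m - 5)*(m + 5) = m^2 - 25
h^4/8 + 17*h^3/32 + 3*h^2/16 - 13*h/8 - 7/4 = (h/4 + 1/2)*(h/2 + 1)*(h - 7/4)*(h + 2)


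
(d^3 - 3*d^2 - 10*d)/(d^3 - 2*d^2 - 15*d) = (d + 2)/(d + 3)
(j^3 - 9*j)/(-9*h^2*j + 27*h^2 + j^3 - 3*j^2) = j*(-j - 3)/(9*h^2 - j^2)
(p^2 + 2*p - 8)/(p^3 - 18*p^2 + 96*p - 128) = (p + 4)/(p^2 - 16*p + 64)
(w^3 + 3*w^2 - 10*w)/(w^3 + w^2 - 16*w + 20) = w/(w - 2)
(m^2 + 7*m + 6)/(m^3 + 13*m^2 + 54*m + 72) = (m + 1)/(m^2 + 7*m + 12)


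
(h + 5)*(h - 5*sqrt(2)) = h^2 - 5*sqrt(2)*h + 5*h - 25*sqrt(2)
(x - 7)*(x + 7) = x^2 - 49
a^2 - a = a*(a - 1)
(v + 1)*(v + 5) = v^2 + 6*v + 5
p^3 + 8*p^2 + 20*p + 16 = (p + 2)^2*(p + 4)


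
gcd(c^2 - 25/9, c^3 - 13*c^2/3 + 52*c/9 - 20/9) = c - 5/3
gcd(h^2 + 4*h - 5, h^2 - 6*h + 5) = h - 1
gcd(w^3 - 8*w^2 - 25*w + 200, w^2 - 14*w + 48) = w - 8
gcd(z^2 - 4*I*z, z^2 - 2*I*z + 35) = 1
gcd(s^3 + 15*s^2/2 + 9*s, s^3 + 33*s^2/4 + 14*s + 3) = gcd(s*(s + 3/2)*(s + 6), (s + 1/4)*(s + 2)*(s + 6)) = s + 6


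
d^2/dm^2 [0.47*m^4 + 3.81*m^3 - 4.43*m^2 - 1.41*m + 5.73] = 5.64*m^2 + 22.86*m - 8.86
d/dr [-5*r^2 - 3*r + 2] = -10*r - 3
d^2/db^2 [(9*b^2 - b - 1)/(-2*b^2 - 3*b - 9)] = 2*(58*b^3 + 498*b^2 - 36*b - 765)/(8*b^6 + 36*b^5 + 162*b^4 + 351*b^3 + 729*b^2 + 729*b + 729)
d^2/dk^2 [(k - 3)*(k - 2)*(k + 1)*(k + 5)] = 12*k^2 + 6*k - 38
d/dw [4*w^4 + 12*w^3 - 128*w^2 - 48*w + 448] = 16*w^3 + 36*w^2 - 256*w - 48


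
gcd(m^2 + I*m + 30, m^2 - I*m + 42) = m + 6*I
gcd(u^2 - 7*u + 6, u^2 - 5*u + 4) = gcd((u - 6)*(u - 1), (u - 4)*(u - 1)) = u - 1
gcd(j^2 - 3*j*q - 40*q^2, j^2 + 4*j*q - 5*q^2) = j + 5*q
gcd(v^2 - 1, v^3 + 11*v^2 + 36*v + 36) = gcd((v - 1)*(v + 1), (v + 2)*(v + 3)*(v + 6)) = 1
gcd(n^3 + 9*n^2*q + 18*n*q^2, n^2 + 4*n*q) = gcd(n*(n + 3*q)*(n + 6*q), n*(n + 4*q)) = n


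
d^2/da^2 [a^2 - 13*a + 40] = 2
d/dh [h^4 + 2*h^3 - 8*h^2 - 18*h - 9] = 4*h^3 + 6*h^2 - 16*h - 18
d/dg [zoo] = 0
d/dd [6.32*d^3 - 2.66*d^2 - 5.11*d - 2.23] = 18.96*d^2 - 5.32*d - 5.11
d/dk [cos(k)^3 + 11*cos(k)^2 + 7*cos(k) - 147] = (3*sin(k)^2 - 22*cos(k) - 10)*sin(k)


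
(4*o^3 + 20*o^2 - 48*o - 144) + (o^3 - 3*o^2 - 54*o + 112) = 5*o^3 + 17*o^2 - 102*o - 32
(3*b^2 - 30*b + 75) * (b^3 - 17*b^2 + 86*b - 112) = 3*b^5 - 81*b^4 + 843*b^3 - 4191*b^2 + 9810*b - 8400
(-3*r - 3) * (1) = -3*r - 3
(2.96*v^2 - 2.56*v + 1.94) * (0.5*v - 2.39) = 1.48*v^3 - 8.3544*v^2 + 7.0884*v - 4.6366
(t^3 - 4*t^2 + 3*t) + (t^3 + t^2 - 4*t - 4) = 2*t^3 - 3*t^2 - t - 4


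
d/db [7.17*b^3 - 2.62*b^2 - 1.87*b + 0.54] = 21.51*b^2 - 5.24*b - 1.87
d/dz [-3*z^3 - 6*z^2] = 3*z*(-3*z - 4)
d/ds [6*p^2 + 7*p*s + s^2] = 7*p + 2*s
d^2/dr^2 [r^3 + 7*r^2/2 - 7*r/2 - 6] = 6*r + 7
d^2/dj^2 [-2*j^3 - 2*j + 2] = -12*j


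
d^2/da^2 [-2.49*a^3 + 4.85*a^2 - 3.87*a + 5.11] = 9.7 - 14.94*a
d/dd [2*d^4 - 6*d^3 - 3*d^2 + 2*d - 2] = 8*d^3 - 18*d^2 - 6*d + 2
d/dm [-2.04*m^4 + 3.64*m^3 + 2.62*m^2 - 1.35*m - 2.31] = -8.16*m^3 + 10.92*m^2 + 5.24*m - 1.35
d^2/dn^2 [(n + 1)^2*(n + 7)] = 6*n + 18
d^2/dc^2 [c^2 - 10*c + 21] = 2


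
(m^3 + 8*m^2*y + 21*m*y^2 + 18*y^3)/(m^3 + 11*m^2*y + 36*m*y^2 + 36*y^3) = (m + 3*y)/(m + 6*y)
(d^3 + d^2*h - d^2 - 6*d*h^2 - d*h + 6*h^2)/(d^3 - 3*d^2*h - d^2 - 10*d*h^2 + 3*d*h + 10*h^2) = (d^2 + d*h - 6*h^2)/(d^2 - 3*d*h - 10*h^2)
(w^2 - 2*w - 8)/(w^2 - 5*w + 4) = (w + 2)/(w - 1)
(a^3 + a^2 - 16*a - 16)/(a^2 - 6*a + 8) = (a^2 + 5*a + 4)/(a - 2)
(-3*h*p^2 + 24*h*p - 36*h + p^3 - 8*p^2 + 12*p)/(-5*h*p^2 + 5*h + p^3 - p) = (3*h*p^2 - 24*h*p + 36*h - p^3 + 8*p^2 - 12*p)/(5*h*p^2 - 5*h - p^3 + p)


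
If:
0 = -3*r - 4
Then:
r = -4/3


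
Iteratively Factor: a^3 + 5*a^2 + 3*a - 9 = (a + 3)*(a^2 + 2*a - 3) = (a + 3)^2*(a - 1)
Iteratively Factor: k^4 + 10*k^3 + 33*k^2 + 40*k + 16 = (k + 4)*(k^3 + 6*k^2 + 9*k + 4) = (k + 1)*(k + 4)*(k^2 + 5*k + 4) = (k + 1)^2*(k + 4)*(k + 4)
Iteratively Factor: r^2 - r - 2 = (r + 1)*(r - 2)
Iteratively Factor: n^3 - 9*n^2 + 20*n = (n - 4)*(n^2 - 5*n) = n*(n - 4)*(n - 5)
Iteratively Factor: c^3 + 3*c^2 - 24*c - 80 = (c - 5)*(c^2 + 8*c + 16) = (c - 5)*(c + 4)*(c + 4)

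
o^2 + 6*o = o*(o + 6)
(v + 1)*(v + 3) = v^2 + 4*v + 3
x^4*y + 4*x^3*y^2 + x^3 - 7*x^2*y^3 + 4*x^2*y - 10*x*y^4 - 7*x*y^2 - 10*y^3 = (x - 2*y)*(x + y)*(x + 5*y)*(x*y + 1)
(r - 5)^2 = r^2 - 10*r + 25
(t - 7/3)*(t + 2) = t^2 - t/3 - 14/3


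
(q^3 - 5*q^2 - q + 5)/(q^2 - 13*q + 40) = (q^2 - 1)/(q - 8)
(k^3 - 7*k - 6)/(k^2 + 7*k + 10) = (k^2 - 2*k - 3)/(k + 5)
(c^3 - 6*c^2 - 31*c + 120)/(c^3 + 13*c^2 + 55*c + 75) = (c^2 - 11*c + 24)/(c^2 + 8*c + 15)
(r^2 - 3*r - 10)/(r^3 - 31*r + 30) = (r + 2)/(r^2 + 5*r - 6)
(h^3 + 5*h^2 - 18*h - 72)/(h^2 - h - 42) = (h^2 - h - 12)/(h - 7)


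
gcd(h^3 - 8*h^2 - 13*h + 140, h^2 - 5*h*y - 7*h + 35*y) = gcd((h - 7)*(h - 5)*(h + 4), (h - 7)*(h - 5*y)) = h - 7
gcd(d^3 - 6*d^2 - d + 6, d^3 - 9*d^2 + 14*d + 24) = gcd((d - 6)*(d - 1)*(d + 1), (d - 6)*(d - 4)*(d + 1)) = d^2 - 5*d - 6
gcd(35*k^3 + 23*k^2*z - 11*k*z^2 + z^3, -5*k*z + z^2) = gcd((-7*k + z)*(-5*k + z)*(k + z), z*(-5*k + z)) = -5*k + z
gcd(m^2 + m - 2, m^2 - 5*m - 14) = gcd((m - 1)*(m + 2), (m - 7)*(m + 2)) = m + 2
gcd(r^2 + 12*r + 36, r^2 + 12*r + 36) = r^2 + 12*r + 36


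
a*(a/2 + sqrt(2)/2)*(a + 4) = a^3/2 + sqrt(2)*a^2/2 + 2*a^2 + 2*sqrt(2)*a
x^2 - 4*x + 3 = (x - 3)*(x - 1)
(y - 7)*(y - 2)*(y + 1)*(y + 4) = y^4 - 4*y^3 - 27*y^2 + 34*y + 56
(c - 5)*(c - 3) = c^2 - 8*c + 15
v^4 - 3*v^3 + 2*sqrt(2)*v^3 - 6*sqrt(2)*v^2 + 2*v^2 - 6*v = v*(v - 3)*(v + sqrt(2))^2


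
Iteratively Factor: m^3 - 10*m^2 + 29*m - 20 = (m - 4)*(m^2 - 6*m + 5) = (m - 5)*(m - 4)*(m - 1)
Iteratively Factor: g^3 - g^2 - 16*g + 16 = (g + 4)*(g^2 - 5*g + 4) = (g - 1)*(g + 4)*(g - 4)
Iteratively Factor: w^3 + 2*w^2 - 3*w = (w + 3)*(w^2 - w) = (w - 1)*(w + 3)*(w)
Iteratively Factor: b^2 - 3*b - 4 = (b - 4)*(b + 1)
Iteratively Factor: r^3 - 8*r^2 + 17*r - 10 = (r - 5)*(r^2 - 3*r + 2) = (r - 5)*(r - 1)*(r - 2)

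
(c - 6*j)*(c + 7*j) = c^2 + c*j - 42*j^2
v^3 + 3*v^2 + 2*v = v*(v + 1)*(v + 2)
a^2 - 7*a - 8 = (a - 8)*(a + 1)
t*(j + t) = j*t + t^2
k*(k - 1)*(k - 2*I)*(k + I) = k^4 - k^3 - I*k^3 + 2*k^2 + I*k^2 - 2*k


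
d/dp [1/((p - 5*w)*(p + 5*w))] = -2*p/(p^4 - 50*p^2*w^2 + 625*w^4)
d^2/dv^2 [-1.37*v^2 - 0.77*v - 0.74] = -2.74000000000000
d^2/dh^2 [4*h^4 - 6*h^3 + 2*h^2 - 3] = 48*h^2 - 36*h + 4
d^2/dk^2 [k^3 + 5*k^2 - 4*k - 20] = 6*k + 10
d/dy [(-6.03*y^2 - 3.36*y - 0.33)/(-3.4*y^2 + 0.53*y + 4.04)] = (-14.6199*y^2 - 50.9664*y - 13.3995)/(11.56*y^4 - 3.604*y^3 - 27.1911*y^2 + 4.2824*y + 16.3216)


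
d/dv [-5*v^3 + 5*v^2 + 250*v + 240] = -15*v^2 + 10*v + 250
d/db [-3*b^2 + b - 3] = 1 - 6*b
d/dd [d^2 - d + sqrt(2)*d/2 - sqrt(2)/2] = 2*d - 1 + sqrt(2)/2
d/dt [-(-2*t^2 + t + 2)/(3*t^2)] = (t + 4)/(3*t^3)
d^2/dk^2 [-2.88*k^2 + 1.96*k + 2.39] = -5.76000000000000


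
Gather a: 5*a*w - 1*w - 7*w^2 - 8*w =5*a*w - 7*w^2 - 9*w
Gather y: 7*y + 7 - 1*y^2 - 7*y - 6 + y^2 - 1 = 0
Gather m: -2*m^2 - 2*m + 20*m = -2*m^2 + 18*m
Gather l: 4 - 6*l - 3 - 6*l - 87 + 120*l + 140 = 108*l + 54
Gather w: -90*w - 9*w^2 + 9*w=-9*w^2 - 81*w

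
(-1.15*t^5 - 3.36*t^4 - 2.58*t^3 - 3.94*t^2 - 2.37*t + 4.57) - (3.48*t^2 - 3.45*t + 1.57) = -1.15*t^5 - 3.36*t^4 - 2.58*t^3 - 7.42*t^2 + 1.08*t + 3.0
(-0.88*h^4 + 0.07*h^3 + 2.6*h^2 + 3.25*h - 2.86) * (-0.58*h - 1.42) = 0.5104*h^5 + 1.209*h^4 - 1.6074*h^3 - 5.577*h^2 - 2.9562*h + 4.0612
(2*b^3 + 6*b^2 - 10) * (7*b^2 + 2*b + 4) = 14*b^5 + 46*b^4 + 20*b^3 - 46*b^2 - 20*b - 40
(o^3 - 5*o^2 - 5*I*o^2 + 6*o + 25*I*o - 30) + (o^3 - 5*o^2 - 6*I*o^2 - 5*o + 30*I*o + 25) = 2*o^3 - 10*o^2 - 11*I*o^2 + o + 55*I*o - 5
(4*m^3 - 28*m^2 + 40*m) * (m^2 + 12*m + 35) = 4*m^5 + 20*m^4 - 156*m^3 - 500*m^2 + 1400*m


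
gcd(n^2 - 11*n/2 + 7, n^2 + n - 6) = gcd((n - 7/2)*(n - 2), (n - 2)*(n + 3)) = n - 2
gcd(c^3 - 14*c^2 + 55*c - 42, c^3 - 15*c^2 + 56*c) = c - 7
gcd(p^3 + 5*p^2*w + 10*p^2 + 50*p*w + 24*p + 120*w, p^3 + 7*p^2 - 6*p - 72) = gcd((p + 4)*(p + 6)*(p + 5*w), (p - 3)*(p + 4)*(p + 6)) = p^2 + 10*p + 24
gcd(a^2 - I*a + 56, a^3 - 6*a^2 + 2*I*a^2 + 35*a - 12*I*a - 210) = a + 7*I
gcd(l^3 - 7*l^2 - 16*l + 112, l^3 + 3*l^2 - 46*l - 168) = l^2 - 3*l - 28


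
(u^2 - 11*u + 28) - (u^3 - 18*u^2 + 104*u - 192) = -u^3 + 19*u^2 - 115*u + 220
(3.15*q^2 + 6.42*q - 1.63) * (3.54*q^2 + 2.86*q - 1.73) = 11.151*q^4 + 31.7358*q^3 + 7.1415*q^2 - 15.7684*q + 2.8199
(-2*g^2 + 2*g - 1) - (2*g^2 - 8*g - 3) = -4*g^2 + 10*g + 2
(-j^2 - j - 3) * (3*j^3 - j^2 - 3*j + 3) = -3*j^5 - 2*j^4 - 5*j^3 + 3*j^2 + 6*j - 9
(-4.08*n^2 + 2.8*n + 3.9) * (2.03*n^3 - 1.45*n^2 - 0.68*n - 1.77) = -8.2824*n^5 + 11.6*n^4 + 6.6314*n^3 - 0.337399999999999*n^2 - 7.608*n - 6.903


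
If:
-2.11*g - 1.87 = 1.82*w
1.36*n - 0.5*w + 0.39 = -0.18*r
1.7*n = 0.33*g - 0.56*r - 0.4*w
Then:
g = -0.862559241706161*w - 0.886255924170616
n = 0.885065888844043*w - 0.3638200133983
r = 0.582195656787154 - 3.90938671571055*w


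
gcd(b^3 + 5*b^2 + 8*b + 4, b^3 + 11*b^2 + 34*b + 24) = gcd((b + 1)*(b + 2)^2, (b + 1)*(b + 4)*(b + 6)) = b + 1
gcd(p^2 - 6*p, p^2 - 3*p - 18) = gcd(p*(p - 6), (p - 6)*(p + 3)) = p - 6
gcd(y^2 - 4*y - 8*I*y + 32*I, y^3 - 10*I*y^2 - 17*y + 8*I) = y - 8*I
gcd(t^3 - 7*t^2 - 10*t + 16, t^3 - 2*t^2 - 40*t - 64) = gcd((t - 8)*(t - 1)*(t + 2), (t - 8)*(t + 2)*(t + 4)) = t^2 - 6*t - 16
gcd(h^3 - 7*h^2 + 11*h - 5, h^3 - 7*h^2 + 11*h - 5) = h^3 - 7*h^2 + 11*h - 5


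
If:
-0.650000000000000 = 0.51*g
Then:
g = -1.27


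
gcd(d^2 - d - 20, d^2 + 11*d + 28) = d + 4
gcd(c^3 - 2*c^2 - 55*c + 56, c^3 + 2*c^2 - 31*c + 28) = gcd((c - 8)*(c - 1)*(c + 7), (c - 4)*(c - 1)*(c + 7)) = c^2 + 6*c - 7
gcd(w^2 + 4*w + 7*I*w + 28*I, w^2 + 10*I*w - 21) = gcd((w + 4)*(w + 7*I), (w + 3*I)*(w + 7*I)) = w + 7*I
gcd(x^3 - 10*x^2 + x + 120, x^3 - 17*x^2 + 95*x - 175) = x - 5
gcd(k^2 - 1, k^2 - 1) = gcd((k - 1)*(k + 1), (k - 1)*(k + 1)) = k^2 - 1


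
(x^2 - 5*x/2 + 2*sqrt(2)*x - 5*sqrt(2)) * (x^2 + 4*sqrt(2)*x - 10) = x^4 - 5*x^3/2 + 6*sqrt(2)*x^3 - 15*sqrt(2)*x^2 + 6*x^2 - 20*sqrt(2)*x - 15*x + 50*sqrt(2)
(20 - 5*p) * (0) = 0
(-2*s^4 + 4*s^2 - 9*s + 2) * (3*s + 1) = -6*s^5 - 2*s^4 + 12*s^3 - 23*s^2 - 3*s + 2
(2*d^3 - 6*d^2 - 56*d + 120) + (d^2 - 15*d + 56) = 2*d^3 - 5*d^2 - 71*d + 176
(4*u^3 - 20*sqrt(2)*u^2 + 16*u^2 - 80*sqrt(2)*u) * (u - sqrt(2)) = 4*u^4 - 24*sqrt(2)*u^3 + 16*u^3 - 96*sqrt(2)*u^2 + 40*u^2 + 160*u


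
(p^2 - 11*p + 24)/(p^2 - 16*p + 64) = (p - 3)/(p - 8)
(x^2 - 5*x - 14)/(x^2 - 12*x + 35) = (x + 2)/(x - 5)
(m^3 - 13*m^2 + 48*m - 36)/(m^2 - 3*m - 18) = (m^2 - 7*m + 6)/(m + 3)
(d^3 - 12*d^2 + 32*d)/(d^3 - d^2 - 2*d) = (-d^2 + 12*d - 32)/(-d^2 + d + 2)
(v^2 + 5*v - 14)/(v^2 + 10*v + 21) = (v - 2)/(v + 3)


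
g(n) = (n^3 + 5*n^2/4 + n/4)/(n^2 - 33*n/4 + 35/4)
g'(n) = (33/4 - 2*n)*(n^3 + 5*n^2/4 + n/4)/(n^2 - 33*n/4 + 35/4)^2 + (3*n^2 + 5*n/2 + 1/4)/(n^2 - 33*n/4 + 35/4) = (16*n^4 - 264*n^3 + 251*n^2 + 350*n + 35)/(16*n^4 - 264*n^3 + 1369*n^2 - 2310*n + 1225)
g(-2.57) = -0.26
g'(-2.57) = 0.28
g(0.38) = 0.06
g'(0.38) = 0.36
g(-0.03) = -0.00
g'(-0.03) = 0.02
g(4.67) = -16.35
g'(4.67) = -11.94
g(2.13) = -3.70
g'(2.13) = -1.03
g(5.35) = -28.12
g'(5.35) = -24.89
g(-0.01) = -0.00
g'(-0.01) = 0.03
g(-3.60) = -0.61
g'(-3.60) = 0.40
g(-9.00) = -3.84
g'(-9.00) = 0.73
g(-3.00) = -0.39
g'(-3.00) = 0.33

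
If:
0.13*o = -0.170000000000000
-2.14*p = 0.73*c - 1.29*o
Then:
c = -2.93150684931507*p - 2.31085353003161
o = -1.31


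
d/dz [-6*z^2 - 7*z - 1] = -12*z - 7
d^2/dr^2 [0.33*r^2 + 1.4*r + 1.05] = 0.660000000000000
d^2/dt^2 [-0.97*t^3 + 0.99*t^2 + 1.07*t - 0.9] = 1.98 - 5.82*t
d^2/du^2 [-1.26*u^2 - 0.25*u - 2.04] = -2.52000000000000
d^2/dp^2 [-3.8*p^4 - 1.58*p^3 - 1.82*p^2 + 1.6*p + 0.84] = -45.6*p^2 - 9.48*p - 3.64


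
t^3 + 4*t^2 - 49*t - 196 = (t - 7)*(t + 4)*(t + 7)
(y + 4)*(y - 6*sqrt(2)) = y^2 - 6*sqrt(2)*y + 4*y - 24*sqrt(2)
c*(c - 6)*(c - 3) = c^3 - 9*c^2 + 18*c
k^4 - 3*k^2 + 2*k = k*(k - 1)^2*(k + 2)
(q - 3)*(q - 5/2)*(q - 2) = q^3 - 15*q^2/2 + 37*q/2 - 15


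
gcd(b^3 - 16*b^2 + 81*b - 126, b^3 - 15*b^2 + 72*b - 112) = b - 7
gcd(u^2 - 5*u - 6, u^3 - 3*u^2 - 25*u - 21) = u + 1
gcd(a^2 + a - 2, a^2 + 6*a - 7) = a - 1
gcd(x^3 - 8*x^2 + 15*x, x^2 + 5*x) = x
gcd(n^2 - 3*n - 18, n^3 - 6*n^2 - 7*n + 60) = n + 3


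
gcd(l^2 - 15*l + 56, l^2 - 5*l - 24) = l - 8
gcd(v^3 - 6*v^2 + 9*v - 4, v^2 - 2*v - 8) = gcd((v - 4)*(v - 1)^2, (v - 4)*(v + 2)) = v - 4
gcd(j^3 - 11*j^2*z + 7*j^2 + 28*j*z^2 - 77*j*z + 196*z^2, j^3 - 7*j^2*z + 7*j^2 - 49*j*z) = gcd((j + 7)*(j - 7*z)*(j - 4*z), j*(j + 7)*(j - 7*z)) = -j^2 + 7*j*z - 7*j + 49*z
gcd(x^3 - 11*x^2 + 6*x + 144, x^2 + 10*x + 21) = x + 3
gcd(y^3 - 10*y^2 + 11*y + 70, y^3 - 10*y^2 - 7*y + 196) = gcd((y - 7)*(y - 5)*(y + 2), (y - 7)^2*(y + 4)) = y - 7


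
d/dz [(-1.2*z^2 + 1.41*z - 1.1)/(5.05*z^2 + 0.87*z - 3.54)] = (-8.1645*z^2 + 19.606*z - 4.0344)/(25.5025*z^4 + 8.787*z^3 - 34.9971*z^2 - 6.1596*z + 12.5316)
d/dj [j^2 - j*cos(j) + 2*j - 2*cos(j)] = j*sin(j) + 2*j + 2*sin(j) - cos(j) + 2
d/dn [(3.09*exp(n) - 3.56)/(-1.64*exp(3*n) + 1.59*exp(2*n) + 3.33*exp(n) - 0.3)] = (10.1352*exp(3*n) - 22.4283*exp(2*n) + 11.3208*exp(n) + 10.9278)*exp(n)/(2.6896*exp(6*n) - 5.2152*exp(5*n) - 8.3943*exp(4*n) + 11.5734*exp(3*n) + 10.1349*exp(2*n) - 1.998*exp(n) + 0.09)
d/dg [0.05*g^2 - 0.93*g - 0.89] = 0.1*g - 0.93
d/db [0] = 0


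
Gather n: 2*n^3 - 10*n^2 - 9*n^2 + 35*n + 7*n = 2*n^3 - 19*n^2 + 42*n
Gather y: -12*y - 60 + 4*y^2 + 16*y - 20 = 4*y^2 + 4*y - 80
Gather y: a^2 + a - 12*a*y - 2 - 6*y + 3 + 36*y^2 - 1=a^2 + a + 36*y^2 + y*(-12*a - 6)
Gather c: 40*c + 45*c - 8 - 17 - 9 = 85*c - 34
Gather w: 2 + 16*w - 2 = 16*w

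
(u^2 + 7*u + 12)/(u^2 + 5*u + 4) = (u + 3)/(u + 1)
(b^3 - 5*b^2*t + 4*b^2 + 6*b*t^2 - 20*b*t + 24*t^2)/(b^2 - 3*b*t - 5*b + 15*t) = (b^2 - 2*b*t + 4*b - 8*t)/(b - 5)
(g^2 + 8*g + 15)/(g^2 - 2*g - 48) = (g^2 + 8*g + 15)/(g^2 - 2*g - 48)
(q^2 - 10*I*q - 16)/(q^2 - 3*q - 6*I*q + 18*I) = (q^2 - 10*I*q - 16)/(q^2 - 3*q - 6*I*q + 18*I)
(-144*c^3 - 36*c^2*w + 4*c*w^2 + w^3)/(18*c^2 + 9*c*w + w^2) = (-24*c^2 - 2*c*w + w^2)/(3*c + w)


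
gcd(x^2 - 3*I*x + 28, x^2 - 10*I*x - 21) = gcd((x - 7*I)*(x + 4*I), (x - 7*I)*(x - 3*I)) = x - 7*I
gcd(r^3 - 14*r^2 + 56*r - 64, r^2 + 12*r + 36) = 1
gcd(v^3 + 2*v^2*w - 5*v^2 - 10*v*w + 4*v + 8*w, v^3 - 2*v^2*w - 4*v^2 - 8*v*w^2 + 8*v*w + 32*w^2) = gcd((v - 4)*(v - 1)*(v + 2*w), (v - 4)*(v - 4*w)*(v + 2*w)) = v^2 + 2*v*w - 4*v - 8*w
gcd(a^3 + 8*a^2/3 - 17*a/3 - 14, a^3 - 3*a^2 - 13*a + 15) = a + 3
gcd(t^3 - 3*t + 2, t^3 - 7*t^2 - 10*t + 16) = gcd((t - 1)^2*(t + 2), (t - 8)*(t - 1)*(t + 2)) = t^2 + t - 2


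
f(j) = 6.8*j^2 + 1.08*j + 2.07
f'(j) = 13.6*j + 1.08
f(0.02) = 2.09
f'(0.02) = 1.35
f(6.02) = 255.01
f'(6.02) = 82.95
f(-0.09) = 2.03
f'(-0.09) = -0.14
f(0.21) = 2.60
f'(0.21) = 3.94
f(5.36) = 203.22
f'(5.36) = 73.98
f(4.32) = 133.64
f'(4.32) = 59.83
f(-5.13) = 175.48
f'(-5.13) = -68.69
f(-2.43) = 39.60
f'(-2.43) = -31.97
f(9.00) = 562.59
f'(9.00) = 123.48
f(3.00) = 66.51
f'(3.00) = 41.88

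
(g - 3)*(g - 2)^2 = g^3 - 7*g^2 + 16*g - 12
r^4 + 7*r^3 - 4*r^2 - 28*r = r*(r - 2)*(r + 2)*(r + 7)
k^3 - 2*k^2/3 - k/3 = k*(k - 1)*(k + 1/3)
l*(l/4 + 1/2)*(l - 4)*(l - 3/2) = l^4/4 - 7*l^3/8 - 5*l^2/4 + 3*l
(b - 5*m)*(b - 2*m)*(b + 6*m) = b^3 - b^2*m - 32*b*m^2 + 60*m^3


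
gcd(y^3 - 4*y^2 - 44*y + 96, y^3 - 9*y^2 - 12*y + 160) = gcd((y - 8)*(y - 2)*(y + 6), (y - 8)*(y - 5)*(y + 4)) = y - 8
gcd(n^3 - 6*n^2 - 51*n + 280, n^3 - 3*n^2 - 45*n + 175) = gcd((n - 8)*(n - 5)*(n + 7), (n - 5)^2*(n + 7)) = n^2 + 2*n - 35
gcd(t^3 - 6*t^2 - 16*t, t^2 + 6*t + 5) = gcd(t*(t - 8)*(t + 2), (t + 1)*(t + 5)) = 1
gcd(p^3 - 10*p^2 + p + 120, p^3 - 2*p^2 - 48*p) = p - 8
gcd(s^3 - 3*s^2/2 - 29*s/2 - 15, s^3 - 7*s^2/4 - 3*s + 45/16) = s + 3/2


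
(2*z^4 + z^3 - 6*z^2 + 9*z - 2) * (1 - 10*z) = -20*z^5 - 8*z^4 + 61*z^3 - 96*z^2 + 29*z - 2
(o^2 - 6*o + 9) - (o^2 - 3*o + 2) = 7 - 3*o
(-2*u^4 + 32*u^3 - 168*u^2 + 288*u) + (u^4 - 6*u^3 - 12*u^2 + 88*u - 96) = -u^4 + 26*u^3 - 180*u^2 + 376*u - 96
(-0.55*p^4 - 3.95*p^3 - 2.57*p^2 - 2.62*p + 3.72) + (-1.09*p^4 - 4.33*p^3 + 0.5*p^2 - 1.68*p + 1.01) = -1.64*p^4 - 8.28*p^3 - 2.07*p^2 - 4.3*p + 4.73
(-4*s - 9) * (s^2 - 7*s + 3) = -4*s^3 + 19*s^2 + 51*s - 27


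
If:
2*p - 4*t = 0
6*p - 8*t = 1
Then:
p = 1/2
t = 1/4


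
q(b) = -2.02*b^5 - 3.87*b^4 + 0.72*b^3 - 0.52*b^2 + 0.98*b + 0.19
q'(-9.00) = -54795.88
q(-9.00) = 93312.28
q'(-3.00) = -376.60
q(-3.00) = 150.52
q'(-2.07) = -35.75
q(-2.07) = -4.74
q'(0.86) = -13.69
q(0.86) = -1.96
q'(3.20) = -1546.54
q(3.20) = -1062.00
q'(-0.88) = 8.06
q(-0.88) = -2.82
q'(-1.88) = -12.74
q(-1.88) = -9.18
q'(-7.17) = -20867.60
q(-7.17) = 27750.93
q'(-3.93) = -1431.26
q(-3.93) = 915.15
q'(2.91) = -1089.47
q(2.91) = -682.65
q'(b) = -10.1*b^4 - 15.48*b^3 + 2.16*b^2 - 1.04*b + 0.98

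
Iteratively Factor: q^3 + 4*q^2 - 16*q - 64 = (q - 4)*(q^2 + 8*q + 16) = (q - 4)*(q + 4)*(q + 4)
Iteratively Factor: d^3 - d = (d + 1)*(d^2 - d) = (d - 1)*(d + 1)*(d)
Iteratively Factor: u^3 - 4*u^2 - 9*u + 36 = (u + 3)*(u^2 - 7*u + 12) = (u - 3)*(u + 3)*(u - 4)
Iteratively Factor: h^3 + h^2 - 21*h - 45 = (h - 5)*(h^2 + 6*h + 9) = (h - 5)*(h + 3)*(h + 3)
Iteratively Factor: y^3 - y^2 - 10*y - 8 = (y + 1)*(y^2 - 2*y - 8) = (y - 4)*(y + 1)*(y + 2)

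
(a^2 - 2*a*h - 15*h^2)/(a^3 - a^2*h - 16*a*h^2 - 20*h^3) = (a + 3*h)/(a^2 + 4*a*h + 4*h^2)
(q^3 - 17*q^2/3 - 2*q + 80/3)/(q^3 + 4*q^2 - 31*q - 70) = (q - 8/3)/(q + 7)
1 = 1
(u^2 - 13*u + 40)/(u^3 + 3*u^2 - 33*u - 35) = (u - 8)/(u^2 + 8*u + 7)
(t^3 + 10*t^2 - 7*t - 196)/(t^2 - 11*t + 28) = (t^2 + 14*t + 49)/(t - 7)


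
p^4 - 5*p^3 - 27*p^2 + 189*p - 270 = (p - 5)*(p - 3)^2*(p + 6)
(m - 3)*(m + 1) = m^2 - 2*m - 3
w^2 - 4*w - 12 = (w - 6)*(w + 2)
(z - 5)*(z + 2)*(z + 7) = z^3 + 4*z^2 - 31*z - 70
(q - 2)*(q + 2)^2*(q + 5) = q^4 + 7*q^3 + 6*q^2 - 28*q - 40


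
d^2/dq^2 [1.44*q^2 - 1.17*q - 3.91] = 2.88000000000000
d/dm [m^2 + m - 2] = 2*m + 1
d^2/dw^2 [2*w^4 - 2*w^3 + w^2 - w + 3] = 24*w^2 - 12*w + 2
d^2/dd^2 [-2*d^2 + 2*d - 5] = -4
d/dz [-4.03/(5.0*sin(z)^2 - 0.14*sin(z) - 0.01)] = (40.3*sin(z) - 0.5642)*cos(z)/(-5.0*sin(z)^2 + 0.14*sin(z) + 0.01)^2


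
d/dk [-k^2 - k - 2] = -2*k - 1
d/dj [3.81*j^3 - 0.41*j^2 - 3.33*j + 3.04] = 11.43*j^2 - 0.82*j - 3.33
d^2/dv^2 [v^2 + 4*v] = 2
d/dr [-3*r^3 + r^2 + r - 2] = -9*r^2 + 2*r + 1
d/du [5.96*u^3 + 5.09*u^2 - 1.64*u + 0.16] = 17.88*u^2 + 10.18*u - 1.64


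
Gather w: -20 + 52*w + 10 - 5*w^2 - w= -5*w^2 + 51*w - 10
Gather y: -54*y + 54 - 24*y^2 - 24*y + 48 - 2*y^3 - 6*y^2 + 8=-2*y^3 - 30*y^2 - 78*y + 110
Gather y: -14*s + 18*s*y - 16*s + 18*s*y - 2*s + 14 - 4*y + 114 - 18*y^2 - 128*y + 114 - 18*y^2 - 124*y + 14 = -32*s - 36*y^2 + y*(36*s - 256) + 256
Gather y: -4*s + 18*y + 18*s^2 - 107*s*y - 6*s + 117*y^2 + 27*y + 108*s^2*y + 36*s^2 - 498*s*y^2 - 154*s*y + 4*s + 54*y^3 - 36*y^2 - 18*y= 54*s^2 - 6*s + 54*y^3 + y^2*(81 - 498*s) + y*(108*s^2 - 261*s + 27)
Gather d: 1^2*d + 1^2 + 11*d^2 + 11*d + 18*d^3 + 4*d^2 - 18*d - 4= 18*d^3 + 15*d^2 - 6*d - 3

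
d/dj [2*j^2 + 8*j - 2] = 4*j + 8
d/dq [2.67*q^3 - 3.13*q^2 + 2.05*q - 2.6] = 8.01*q^2 - 6.26*q + 2.05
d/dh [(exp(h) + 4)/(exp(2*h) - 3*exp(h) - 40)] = (-(exp(h) + 4)*(2*exp(h) - 3) + exp(2*h) - 3*exp(h) - 40)*exp(h)/(-exp(2*h) + 3*exp(h) + 40)^2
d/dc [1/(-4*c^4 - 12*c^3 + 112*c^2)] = (c^2 + 9*c/4 - 14)/(c^3*(c^2 + 3*c - 28)^2)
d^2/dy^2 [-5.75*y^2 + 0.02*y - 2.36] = -11.5000000000000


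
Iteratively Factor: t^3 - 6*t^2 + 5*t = (t - 1)*(t^2 - 5*t) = (t - 5)*(t - 1)*(t)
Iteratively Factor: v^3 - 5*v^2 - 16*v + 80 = (v + 4)*(v^2 - 9*v + 20) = (v - 5)*(v + 4)*(v - 4)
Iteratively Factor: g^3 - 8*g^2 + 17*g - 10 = (g - 5)*(g^2 - 3*g + 2) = (g - 5)*(g - 2)*(g - 1)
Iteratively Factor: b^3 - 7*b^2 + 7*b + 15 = (b + 1)*(b^2 - 8*b + 15) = (b - 3)*(b + 1)*(b - 5)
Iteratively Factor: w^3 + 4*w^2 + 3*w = (w + 1)*(w^2 + 3*w) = w*(w + 1)*(w + 3)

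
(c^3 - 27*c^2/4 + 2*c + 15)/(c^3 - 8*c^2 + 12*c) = (c + 5/4)/c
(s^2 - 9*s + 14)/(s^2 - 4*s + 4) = (s - 7)/(s - 2)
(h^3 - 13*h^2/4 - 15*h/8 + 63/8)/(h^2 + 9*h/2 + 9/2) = (4*h^2 - 19*h + 21)/(4*(h + 3))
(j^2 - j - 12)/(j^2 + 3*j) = (j - 4)/j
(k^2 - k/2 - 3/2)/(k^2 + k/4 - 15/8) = 4*(2*k^2 - k - 3)/(8*k^2 + 2*k - 15)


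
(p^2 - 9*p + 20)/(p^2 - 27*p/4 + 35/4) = 4*(p - 4)/(4*p - 7)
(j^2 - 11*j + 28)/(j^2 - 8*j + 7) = (j - 4)/(j - 1)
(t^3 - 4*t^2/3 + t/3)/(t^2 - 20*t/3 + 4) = t*(3*t^2 - 4*t + 1)/(3*t^2 - 20*t + 12)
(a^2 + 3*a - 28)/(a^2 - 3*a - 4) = (a + 7)/(a + 1)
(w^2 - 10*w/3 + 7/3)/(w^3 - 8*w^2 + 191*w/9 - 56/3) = 3*(w - 1)/(3*w^2 - 17*w + 24)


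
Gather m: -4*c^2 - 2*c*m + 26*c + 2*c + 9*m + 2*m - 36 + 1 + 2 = -4*c^2 + 28*c + m*(11 - 2*c) - 33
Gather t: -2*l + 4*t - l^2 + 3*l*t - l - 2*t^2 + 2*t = -l^2 - 3*l - 2*t^2 + t*(3*l + 6)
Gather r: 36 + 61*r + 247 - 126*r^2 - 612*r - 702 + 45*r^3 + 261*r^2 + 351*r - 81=45*r^3 + 135*r^2 - 200*r - 500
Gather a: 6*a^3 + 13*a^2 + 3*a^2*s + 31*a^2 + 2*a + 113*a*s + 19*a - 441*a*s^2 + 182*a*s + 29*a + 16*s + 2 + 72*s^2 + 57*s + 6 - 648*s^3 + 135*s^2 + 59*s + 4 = 6*a^3 + a^2*(3*s + 44) + a*(-441*s^2 + 295*s + 50) - 648*s^3 + 207*s^2 + 132*s + 12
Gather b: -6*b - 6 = -6*b - 6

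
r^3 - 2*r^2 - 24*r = r*(r - 6)*(r + 4)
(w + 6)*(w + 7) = w^2 + 13*w + 42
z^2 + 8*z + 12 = (z + 2)*(z + 6)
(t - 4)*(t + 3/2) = t^2 - 5*t/2 - 6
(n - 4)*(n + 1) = n^2 - 3*n - 4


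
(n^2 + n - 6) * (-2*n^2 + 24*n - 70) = -2*n^4 + 22*n^3 - 34*n^2 - 214*n + 420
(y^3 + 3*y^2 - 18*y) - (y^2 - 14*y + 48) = y^3 + 2*y^2 - 4*y - 48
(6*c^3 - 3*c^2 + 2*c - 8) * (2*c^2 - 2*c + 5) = 12*c^5 - 18*c^4 + 40*c^3 - 35*c^2 + 26*c - 40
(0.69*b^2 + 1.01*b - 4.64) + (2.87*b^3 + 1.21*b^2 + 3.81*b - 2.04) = 2.87*b^3 + 1.9*b^2 + 4.82*b - 6.68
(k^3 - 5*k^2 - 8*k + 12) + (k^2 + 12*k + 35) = k^3 - 4*k^2 + 4*k + 47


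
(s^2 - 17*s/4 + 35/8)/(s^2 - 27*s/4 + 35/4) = (s - 5/2)/(s - 5)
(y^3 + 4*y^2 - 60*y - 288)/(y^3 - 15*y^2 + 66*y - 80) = (y^2 + 12*y + 36)/(y^2 - 7*y + 10)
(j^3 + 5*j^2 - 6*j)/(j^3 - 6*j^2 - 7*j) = (-j^2 - 5*j + 6)/(-j^2 + 6*j + 7)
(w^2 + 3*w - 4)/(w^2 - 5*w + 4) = (w + 4)/(w - 4)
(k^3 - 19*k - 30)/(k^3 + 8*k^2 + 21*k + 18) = (k - 5)/(k + 3)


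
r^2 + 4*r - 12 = (r - 2)*(r + 6)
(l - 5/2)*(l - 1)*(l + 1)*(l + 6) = l^4 + 7*l^3/2 - 16*l^2 - 7*l/2 + 15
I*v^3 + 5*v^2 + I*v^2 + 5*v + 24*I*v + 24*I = (v - 8*I)*(v + 3*I)*(I*v + I)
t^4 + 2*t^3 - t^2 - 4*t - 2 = (t + 1)^2*(t - sqrt(2))*(t + sqrt(2))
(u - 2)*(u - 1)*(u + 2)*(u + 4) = u^4 + 3*u^3 - 8*u^2 - 12*u + 16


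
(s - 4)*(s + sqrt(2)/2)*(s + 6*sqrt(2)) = s^3 - 4*s^2 + 13*sqrt(2)*s^2/2 - 26*sqrt(2)*s + 6*s - 24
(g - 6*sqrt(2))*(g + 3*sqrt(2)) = g^2 - 3*sqrt(2)*g - 36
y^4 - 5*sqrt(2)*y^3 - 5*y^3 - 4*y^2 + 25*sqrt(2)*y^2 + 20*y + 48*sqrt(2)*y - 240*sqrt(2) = (y - 5)*(y - 4*sqrt(2))*(y - 3*sqrt(2))*(y + 2*sqrt(2))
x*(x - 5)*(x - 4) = x^3 - 9*x^2 + 20*x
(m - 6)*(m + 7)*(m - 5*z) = m^3 - 5*m^2*z + m^2 - 5*m*z - 42*m + 210*z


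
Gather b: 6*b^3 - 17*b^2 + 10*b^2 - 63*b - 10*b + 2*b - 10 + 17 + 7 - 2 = 6*b^3 - 7*b^2 - 71*b + 12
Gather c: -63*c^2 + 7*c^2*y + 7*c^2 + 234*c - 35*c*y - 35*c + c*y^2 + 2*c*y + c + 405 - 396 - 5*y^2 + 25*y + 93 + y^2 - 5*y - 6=c^2*(7*y - 56) + c*(y^2 - 33*y + 200) - 4*y^2 + 20*y + 96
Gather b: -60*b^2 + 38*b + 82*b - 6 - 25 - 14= -60*b^2 + 120*b - 45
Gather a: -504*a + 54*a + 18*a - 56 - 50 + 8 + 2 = -432*a - 96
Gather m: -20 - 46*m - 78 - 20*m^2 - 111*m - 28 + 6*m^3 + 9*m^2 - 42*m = 6*m^3 - 11*m^2 - 199*m - 126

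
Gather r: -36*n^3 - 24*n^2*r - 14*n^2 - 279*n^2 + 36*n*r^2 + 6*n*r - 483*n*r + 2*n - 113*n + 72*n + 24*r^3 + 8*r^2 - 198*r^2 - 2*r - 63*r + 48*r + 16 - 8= -36*n^3 - 293*n^2 - 39*n + 24*r^3 + r^2*(36*n - 190) + r*(-24*n^2 - 477*n - 17) + 8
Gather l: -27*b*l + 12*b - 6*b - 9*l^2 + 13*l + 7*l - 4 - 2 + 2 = 6*b - 9*l^2 + l*(20 - 27*b) - 4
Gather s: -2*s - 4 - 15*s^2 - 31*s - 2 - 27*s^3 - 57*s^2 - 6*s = -27*s^3 - 72*s^2 - 39*s - 6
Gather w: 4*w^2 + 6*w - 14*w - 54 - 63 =4*w^2 - 8*w - 117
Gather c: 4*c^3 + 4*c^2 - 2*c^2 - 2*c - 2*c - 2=4*c^3 + 2*c^2 - 4*c - 2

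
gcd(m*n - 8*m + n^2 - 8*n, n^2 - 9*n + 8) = n - 8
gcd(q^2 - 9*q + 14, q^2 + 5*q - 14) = q - 2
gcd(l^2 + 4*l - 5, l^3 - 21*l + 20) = l^2 + 4*l - 5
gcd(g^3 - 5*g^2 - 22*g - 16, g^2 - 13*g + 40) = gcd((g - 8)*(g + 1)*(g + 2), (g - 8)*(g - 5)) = g - 8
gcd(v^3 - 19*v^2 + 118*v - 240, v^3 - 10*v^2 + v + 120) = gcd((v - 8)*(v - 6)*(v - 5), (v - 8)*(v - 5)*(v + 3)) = v^2 - 13*v + 40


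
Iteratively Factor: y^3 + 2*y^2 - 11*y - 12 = (y + 1)*(y^2 + y - 12) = (y + 1)*(y + 4)*(y - 3)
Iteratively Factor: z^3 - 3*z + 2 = (z - 1)*(z^2 + z - 2) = (z - 1)^2*(z + 2)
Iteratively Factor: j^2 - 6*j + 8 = (j - 4)*(j - 2)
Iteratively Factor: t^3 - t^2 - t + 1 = (t + 1)*(t^2 - 2*t + 1) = (t - 1)*(t + 1)*(t - 1)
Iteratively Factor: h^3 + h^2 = (h)*(h^2 + h) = h*(h + 1)*(h)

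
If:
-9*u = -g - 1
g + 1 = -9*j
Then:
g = 9*u - 1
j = -u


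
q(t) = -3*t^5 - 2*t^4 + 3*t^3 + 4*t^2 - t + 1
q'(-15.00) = -730471.00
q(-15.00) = 2167666.00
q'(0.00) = -1.00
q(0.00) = 1.00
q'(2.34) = -485.24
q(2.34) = -211.44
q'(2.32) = -468.45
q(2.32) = -201.90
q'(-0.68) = -2.97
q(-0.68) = 2.59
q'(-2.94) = -864.11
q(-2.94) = 471.81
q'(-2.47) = -403.61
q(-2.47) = 184.03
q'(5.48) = -14530.79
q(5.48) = -16020.31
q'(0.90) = -2.18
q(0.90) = 2.44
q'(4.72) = -8048.87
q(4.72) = -7619.79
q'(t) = -15*t^4 - 8*t^3 + 9*t^2 + 8*t - 1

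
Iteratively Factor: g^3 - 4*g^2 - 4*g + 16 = (g - 2)*(g^2 - 2*g - 8) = (g - 2)*(g + 2)*(g - 4)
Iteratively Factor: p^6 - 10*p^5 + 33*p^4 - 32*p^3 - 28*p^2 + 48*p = (p + 1)*(p^5 - 11*p^4 + 44*p^3 - 76*p^2 + 48*p) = p*(p + 1)*(p^4 - 11*p^3 + 44*p^2 - 76*p + 48) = p*(p - 2)*(p + 1)*(p^3 - 9*p^2 + 26*p - 24) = p*(p - 2)^2*(p + 1)*(p^2 - 7*p + 12) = p*(p - 3)*(p - 2)^2*(p + 1)*(p - 4)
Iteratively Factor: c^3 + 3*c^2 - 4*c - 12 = (c + 2)*(c^2 + c - 6) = (c - 2)*(c + 2)*(c + 3)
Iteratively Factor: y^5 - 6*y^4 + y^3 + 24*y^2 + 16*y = (y - 4)*(y^4 - 2*y^3 - 7*y^2 - 4*y) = (y - 4)^2*(y^3 + 2*y^2 + y) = y*(y - 4)^2*(y^2 + 2*y + 1) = y*(y - 4)^2*(y + 1)*(y + 1)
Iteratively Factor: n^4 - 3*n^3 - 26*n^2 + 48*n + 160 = (n + 2)*(n^3 - 5*n^2 - 16*n + 80) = (n - 5)*(n + 2)*(n^2 - 16) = (n - 5)*(n - 4)*(n + 2)*(n + 4)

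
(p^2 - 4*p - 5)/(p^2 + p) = (p - 5)/p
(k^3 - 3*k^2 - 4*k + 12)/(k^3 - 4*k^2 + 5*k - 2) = (k^2 - k - 6)/(k^2 - 2*k + 1)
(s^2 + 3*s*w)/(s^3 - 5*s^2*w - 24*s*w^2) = 1/(s - 8*w)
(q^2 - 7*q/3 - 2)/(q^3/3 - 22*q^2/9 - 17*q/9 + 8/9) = 3*(3*q^2 - 7*q - 6)/(3*q^3 - 22*q^2 - 17*q + 8)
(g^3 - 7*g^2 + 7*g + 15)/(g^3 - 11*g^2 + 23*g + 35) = (g - 3)/(g - 7)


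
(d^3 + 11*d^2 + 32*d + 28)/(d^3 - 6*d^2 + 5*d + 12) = (d^3 + 11*d^2 + 32*d + 28)/(d^3 - 6*d^2 + 5*d + 12)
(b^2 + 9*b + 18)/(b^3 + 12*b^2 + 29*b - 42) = (b + 3)/(b^2 + 6*b - 7)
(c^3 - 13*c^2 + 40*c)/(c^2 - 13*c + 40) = c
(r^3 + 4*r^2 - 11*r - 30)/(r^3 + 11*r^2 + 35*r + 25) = (r^2 - r - 6)/(r^2 + 6*r + 5)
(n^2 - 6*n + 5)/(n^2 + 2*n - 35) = (n - 1)/(n + 7)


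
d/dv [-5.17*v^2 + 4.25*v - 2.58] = 4.25 - 10.34*v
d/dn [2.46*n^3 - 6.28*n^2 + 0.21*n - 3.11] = 7.38*n^2 - 12.56*n + 0.21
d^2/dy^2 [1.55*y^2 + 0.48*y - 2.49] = 3.10000000000000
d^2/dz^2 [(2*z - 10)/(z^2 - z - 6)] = 4*(3*(2 - z)*(-z^2 + z + 6) - (z - 5)*(2*z - 1)^2)/(-z^2 + z + 6)^3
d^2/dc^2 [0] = 0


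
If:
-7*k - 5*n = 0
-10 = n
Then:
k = 50/7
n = -10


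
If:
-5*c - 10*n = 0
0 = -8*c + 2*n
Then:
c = 0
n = 0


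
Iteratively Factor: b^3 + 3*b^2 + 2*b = (b)*(b^2 + 3*b + 2) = b*(b + 2)*(b + 1)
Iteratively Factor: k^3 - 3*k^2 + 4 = (k - 2)*(k^2 - k - 2) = (k - 2)^2*(k + 1)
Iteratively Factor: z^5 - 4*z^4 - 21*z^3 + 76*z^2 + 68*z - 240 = (z - 5)*(z^4 + z^3 - 16*z^2 - 4*z + 48) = (z - 5)*(z - 3)*(z^3 + 4*z^2 - 4*z - 16) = (z - 5)*(z - 3)*(z + 2)*(z^2 + 2*z - 8) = (z - 5)*(z - 3)*(z - 2)*(z + 2)*(z + 4)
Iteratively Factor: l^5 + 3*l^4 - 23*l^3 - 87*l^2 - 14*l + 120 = (l + 2)*(l^4 + l^3 - 25*l^2 - 37*l + 60) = (l - 5)*(l + 2)*(l^3 + 6*l^2 + 5*l - 12) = (l - 5)*(l - 1)*(l + 2)*(l^2 + 7*l + 12) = (l - 5)*(l - 1)*(l + 2)*(l + 3)*(l + 4)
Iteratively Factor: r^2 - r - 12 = (r - 4)*(r + 3)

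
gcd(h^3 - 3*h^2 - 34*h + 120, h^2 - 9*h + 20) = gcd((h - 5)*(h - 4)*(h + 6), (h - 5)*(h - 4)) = h^2 - 9*h + 20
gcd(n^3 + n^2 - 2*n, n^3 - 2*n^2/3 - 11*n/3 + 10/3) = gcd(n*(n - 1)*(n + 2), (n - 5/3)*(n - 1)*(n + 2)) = n^2 + n - 2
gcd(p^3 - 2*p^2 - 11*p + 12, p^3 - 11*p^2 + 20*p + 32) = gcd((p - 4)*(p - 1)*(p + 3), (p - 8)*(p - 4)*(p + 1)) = p - 4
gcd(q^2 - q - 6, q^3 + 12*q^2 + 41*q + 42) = q + 2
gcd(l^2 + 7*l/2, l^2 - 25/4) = 1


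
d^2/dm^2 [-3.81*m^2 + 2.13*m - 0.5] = -7.62000000000000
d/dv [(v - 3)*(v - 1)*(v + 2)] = 3*v^2 - 4*v - 5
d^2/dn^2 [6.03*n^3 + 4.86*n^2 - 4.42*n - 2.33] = 36.18*n + 9.72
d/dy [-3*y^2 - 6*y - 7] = -6*y - 6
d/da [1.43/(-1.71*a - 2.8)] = 2.4453/(1.71*a + 2.8)^2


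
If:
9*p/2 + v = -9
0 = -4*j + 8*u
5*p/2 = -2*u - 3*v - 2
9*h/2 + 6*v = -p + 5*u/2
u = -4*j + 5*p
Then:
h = -2713/801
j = -250/89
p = -225/89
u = -125/89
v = 423/178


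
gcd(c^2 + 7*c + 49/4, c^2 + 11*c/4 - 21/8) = c + 7/2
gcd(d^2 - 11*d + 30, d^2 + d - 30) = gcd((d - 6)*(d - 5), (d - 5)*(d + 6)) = d - 5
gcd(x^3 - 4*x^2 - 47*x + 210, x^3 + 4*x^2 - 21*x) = x + 7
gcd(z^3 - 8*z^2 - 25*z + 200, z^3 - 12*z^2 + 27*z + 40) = z^2 - 13*z + 40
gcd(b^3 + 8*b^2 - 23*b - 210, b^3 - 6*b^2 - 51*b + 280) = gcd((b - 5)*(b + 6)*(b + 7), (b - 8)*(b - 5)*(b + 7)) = b^2 + 2*b - 35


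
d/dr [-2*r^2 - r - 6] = -4*r - 1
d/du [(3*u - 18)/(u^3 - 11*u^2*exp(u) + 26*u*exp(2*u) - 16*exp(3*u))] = 3*(u^3 - 11*u^2*exp(u) + 26*u*exp(2*u) + (u - 6)*(11*u^2*exp(u) - 3*u^2 - 52*u*exp(2*u) + 22*u*exp(u) + 48*exp(3*u) - 26*exp(2*u)) - 16*exp(3*u))/(u^3 - 11*u^2*exp(u) + 26*u*exp(2*u) - 16*exp(3*u))^2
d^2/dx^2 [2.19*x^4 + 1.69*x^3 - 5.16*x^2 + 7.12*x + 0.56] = 26.28*x^2 + 10.14*x - 10.32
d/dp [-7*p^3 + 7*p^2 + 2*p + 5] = -21*p^2 + 14*p + 2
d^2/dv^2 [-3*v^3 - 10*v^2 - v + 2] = -18*v - 20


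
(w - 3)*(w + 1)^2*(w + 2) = w^4 + w^3 - 7*w^2 - 13*w - 6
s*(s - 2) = s^2 - 2*s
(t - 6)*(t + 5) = t^2 - t - 30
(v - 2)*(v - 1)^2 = v^3 - 4*v^2 + 5*v - 2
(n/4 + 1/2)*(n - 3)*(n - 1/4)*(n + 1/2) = n^4/4 - 3*n^3/16 - 51*n^2/32 - 11*n/32 + 3/16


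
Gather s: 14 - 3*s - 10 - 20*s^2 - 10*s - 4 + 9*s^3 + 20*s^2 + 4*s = 9*s^3 - 9*s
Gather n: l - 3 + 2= l - 1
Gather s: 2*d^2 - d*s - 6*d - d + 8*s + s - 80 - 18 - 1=2*d^2 - 7*d + s*(9 - d) - 99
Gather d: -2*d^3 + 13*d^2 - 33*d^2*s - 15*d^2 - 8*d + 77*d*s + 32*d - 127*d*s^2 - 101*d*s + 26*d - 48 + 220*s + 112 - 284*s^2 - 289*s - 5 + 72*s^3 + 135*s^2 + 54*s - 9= -2*d^3 + d^2*(-33*s - 2) + d*(-127*s^2 - 24*s + 50) + 72*s^3 - 149*s^2 - 15*s + 50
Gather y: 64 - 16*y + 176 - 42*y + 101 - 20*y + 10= 351 - 78*y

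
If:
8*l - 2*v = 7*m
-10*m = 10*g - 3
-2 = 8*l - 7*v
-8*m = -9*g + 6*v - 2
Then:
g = 133/635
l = 2143/10160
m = 23/254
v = 669/1270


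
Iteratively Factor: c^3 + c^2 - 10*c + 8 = (c - 2)*(c^2 + 3*c - 4) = (c - 2)*(c - 1)*(c + 4)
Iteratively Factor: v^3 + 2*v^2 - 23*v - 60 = (v + 3)*(v^2 - v - 20) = (v - 5)*(v + 3)*(v + 4)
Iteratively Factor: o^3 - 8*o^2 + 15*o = (o - 5)*(o^2 - 3*o) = o*(o - 5)*(o - 3)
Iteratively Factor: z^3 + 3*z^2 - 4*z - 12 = (z + 2)*(z^2 + z - 6) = (z + 2)*(z + 3)*(z - 2)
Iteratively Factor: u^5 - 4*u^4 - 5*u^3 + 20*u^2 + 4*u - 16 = (u - 1)*(u^4 - 3*u^3 - 8*u^2 + 12*u + 16) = (u - 2)*(u - 1)*(u^3 - u^2 - 10*u - 8) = (u - 4)*(u - 2)*(u - 1)*(u^2 + 3*u + 2) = (u - 4)*(u - 2)*(u - 1)*(u + 1)*(u + 2)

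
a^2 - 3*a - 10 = (a - 5)*(a + 2)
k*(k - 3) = k^2 - 3*k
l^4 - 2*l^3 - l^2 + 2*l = l*(l - 2)*(l - 1)*(l + 1)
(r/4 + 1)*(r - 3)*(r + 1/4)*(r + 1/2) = r^4/4 + 7*r^3/16 - 89*r^2/32 - 71*r/32 - 3/8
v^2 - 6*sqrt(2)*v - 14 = (v - 7*sqrt(2))*(v + sqrt(2))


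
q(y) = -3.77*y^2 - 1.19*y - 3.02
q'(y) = -7.54*y - 1.19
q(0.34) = -3.86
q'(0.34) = -3.75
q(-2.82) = -29.64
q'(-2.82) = 20.07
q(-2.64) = -26.15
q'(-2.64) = 18.72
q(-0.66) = -3.88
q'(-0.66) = 3.79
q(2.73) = -34.37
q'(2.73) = -21.77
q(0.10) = -3.18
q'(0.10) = -1.94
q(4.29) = -77.51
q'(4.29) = -33.54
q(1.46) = -12.79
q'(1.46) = -12.20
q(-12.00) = -531.62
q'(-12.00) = 89.29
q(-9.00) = -297.68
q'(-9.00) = 66.67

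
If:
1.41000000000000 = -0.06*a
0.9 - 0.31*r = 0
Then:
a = -23.50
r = 2.90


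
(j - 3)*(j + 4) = j^2 + j - 12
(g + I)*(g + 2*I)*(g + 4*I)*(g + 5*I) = g^4 + 12*I*g^3 - 49*g^2 - 78*I*g + 40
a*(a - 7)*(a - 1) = a^3 - 8*a^2 + 7*a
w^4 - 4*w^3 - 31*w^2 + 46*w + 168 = (w - 7)*(w - 3)*(w + 2)*(w + 4)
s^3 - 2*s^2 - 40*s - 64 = (s - 8)*(s + 2)*(s + 4)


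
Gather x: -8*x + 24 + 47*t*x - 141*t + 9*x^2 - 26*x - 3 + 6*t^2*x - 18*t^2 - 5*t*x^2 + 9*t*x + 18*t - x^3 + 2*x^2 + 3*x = -18*t^2 - 123*t - x^3 + x^2*(11 - 5*t) + x*(6*t^2 + 56*t - 31) + 21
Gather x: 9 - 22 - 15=-28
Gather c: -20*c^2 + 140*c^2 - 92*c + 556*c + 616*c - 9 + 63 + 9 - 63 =120*c^2 + 1080*c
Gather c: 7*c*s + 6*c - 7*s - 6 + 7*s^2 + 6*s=c*(7*s + 6) + 7*s^2 - s - 6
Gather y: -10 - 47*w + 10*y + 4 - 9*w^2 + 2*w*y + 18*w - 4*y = -9*w^2 - 29*w + y*(2*w + 6) - 6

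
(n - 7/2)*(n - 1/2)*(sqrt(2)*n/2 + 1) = sqrt(2)*n^3/2 - 2*sqrt(2)*n^2 + n^2 - 4*n + 7*sqrt(2)*n/8 + 7/4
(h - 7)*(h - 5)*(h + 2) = h^3 - 10*h^2 + 11*h + 70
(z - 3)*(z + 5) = z^2 + 2*z - 15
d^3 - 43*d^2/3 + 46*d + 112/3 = (d - 8)*(d - 7)*(d + 2/3)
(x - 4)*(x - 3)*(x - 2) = x^3 - 9*x^2 + 26*x - 24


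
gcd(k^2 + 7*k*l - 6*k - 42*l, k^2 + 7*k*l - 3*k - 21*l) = k + 7*l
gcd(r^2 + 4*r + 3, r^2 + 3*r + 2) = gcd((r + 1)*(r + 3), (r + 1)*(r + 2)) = r + 1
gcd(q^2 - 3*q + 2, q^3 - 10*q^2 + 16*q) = q - 2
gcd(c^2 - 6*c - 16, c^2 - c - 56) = c - 8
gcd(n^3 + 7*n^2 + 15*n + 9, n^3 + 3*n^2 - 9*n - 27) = n^2 + 6*n + 9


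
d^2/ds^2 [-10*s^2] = -20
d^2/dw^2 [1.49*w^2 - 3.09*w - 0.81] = 2.98000000000000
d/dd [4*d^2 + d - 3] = 8*d + 1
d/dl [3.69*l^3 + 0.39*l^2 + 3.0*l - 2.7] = 11.07*l^2 + 0.78*l + 3.0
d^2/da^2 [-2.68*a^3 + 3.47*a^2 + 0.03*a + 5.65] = 6.94 - 16.08*a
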